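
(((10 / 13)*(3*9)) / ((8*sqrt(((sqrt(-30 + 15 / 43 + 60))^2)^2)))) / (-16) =-129 / 24128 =-0.01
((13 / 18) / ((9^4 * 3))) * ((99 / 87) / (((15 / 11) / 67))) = 105391 / 51372630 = 0.00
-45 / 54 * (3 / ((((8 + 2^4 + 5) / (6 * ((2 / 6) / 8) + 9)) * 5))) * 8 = -1.28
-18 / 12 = -3 / 2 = -1.50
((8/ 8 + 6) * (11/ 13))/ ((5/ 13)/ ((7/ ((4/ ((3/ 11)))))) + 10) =1617/ 2950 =0.55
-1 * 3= -3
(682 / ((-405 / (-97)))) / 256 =33077 / 51840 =0.64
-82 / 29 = -2.83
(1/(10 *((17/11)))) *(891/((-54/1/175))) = -12705/68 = -186.84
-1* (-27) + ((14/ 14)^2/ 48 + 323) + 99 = 21553/ 48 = 449.02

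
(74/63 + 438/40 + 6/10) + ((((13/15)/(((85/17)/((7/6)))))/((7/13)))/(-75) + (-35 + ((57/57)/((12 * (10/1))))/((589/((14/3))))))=-1550168456/69575625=-22.28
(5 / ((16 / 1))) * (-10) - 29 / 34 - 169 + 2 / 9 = -211453 / 1224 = -172.76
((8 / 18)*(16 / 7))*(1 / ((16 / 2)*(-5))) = -8 / 315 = -0.03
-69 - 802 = -871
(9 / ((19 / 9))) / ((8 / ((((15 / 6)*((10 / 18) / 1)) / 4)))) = 225 / 1216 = 0.19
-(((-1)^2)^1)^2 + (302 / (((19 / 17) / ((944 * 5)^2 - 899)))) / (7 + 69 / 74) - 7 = 8463578980692 / 11153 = 758861201.53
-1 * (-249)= 249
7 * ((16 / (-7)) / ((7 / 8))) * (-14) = 256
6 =6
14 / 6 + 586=1765 / 3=588.33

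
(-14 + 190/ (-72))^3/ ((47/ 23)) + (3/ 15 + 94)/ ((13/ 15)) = -61163146285/ 28506816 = -2145.56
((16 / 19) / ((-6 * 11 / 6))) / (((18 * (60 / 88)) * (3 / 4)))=-64 / 7695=-0.01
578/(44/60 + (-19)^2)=4335/2713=1.60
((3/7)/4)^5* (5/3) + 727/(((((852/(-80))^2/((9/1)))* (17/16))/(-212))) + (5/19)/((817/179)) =-263520183131025331425/22894514219537408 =-11510.19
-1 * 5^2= -25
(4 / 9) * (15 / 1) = 6.67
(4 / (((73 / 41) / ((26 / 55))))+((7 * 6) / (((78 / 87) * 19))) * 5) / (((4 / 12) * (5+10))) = 13278883 / 4958525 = 2.68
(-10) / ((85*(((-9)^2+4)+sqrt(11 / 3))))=-0.00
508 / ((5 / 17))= 8636 / 5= 1727.20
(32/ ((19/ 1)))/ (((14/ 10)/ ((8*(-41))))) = -394.59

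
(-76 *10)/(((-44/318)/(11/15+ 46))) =2823628/11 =256693.45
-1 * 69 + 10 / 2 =-64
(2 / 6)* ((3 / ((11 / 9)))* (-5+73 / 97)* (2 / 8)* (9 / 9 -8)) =6489 / 1067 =6.08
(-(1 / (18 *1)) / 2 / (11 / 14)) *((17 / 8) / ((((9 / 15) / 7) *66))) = -4165 / 313632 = -0.01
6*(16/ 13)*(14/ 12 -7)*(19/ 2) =-5320/ 13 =-409.23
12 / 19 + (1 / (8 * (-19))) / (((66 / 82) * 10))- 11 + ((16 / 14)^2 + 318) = 759317431 / 2457840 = 308.94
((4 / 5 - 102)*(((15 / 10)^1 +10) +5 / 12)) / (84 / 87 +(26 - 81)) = 1049191 / 47010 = 22.32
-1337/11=-121.55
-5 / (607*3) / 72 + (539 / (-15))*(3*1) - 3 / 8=-17728807 / 163890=-108.18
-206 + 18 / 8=-815 / 4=-203.75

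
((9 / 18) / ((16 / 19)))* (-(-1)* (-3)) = -57 / 32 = -1.78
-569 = -569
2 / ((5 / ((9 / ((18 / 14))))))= 14 / 5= 2.80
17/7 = 2.43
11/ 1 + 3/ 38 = 421/ 38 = 11.08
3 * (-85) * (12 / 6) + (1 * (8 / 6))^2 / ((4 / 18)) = -502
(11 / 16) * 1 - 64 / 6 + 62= 2497 / 48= 52.02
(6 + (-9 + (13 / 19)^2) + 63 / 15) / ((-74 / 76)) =-6022 / 3515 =-1.71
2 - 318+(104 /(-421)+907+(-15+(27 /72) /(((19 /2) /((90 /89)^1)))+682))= 1790873183 /1423822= 1257.79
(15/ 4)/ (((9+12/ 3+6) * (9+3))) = 5/ 304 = 0.02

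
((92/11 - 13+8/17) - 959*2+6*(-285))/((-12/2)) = 226405/374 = 605.36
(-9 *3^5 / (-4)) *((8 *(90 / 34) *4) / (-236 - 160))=-21870 / 187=-116.95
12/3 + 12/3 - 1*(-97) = 105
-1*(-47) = 47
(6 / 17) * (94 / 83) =564 / 1411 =0.40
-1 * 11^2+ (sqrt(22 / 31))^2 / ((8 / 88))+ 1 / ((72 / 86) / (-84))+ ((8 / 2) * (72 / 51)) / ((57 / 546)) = -4789238 / 30039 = -159.43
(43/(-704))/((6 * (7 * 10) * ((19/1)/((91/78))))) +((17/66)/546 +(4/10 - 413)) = -16436381179/39836160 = -412.60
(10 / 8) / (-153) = -5 / 612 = -0.01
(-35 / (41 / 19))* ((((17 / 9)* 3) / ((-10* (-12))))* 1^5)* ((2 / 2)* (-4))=2261 / 738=3.06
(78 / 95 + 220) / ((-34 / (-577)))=356009 / 95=3747.46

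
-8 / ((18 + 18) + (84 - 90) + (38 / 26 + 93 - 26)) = -13 / 160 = -0.08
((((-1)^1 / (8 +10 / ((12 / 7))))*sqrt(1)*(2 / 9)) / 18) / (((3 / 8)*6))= -8 / 20169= -0.00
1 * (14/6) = 7/3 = 2.33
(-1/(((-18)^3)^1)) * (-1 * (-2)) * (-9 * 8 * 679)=-1358/81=-16.77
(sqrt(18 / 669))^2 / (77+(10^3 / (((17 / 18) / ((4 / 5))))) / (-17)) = 1734 / 1751219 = 0.00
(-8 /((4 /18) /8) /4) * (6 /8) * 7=-378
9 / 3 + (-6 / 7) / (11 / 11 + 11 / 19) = 86 / 35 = 2.46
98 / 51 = 1.92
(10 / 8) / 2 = 5 / 8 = 0.62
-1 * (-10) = 10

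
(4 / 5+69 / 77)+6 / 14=2.12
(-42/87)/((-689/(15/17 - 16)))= -3598/339677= -0.01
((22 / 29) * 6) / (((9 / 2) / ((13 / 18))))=572 / 783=0.73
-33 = -33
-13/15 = -0.87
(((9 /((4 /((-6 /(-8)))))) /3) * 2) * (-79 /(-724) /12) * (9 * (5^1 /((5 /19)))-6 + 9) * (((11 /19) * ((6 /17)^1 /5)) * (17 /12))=226809 /2200960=0.10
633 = 633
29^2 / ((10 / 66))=27753 / 5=5550.60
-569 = -569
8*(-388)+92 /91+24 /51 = -4799596 /1547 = -3102.52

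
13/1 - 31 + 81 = 63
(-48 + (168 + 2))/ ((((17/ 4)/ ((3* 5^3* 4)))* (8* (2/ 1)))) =2691.18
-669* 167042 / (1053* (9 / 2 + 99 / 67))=-4991549044 / 281151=-17753.98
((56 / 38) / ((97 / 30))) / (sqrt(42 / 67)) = 20 * sqrt(2814) / 1843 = 0.58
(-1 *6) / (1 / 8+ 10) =-16 / 27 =-0.59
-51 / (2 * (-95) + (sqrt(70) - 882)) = 17 * sqrt(70) / 383038 + 9112 / 191519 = 0.05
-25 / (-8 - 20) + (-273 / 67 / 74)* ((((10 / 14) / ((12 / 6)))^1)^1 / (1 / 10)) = 48325 / 69412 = 0.70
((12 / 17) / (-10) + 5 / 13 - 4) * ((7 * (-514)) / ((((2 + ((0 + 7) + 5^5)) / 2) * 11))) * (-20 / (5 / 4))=-234474464 / 19046885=-12.31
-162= -162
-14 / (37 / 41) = -574 / 37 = -15.51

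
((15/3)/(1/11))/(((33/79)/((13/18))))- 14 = 4379/54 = 81.09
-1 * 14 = -14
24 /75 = 8 /25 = 0.32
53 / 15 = 3.53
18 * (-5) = -90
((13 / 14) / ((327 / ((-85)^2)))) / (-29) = -93925 / 132762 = -0.71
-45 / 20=-9 / 4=-2.25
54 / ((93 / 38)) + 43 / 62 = 1411 / 62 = 22.76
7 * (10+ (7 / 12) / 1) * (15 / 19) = 4445 / 76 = 58.49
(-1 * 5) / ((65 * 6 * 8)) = -1 / 624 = -0.00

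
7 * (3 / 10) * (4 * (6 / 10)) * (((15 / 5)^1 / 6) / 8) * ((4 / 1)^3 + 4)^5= 11449726848 / 25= 457989073.92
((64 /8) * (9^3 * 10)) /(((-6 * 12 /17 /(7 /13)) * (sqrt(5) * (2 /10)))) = -96390 * sqrt(5) /13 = -16579.58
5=5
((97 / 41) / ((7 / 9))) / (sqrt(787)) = 873* sqrt(787) / 225869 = 0.11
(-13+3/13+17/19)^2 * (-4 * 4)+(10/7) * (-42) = -141300364/61009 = -2316.06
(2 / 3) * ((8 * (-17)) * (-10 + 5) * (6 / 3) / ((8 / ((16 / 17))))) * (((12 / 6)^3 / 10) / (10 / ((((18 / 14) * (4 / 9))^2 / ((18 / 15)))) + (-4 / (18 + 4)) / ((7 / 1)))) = 2.32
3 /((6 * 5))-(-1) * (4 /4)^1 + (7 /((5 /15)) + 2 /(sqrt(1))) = 241 /10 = 24.10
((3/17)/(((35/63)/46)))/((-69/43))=-774/85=-9.11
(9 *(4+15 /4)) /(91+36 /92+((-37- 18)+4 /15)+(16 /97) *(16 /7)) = 65357145 /34702532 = 1.88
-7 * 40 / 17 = -280 / 17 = -16.47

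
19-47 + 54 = 26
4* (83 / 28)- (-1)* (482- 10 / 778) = 1344738 / 2723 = 493.84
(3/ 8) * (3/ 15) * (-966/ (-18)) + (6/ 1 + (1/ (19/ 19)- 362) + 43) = -12319/ 40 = -307.98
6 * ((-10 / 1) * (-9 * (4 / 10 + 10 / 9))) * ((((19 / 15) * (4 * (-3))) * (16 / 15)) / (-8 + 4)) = 82688 / 25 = 3307.52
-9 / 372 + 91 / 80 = 2761 / 2480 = 1.11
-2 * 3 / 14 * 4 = -12 / 7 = -1.71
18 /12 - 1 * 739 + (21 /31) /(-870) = -3315066 /4495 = -737.50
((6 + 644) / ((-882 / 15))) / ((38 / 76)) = -3250 / 147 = -22.11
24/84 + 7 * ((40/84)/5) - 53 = -1093/21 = -52.05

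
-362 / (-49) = 7.39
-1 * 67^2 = -4489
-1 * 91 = -91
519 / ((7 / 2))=1038 / 7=148.29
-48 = -48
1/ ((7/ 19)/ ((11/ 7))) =209/ 49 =4.27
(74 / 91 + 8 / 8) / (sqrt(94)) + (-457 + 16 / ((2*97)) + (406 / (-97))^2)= -4134301 / 9409 + 165*sqrt(94) / 8554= -439.21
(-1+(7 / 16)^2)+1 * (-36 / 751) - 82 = -15929665 / 192256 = -82.86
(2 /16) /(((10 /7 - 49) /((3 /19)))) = -7 /16872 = -0.00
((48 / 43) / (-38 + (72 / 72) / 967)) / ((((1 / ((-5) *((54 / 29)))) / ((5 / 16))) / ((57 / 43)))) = 44646390 / 394060729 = 0.11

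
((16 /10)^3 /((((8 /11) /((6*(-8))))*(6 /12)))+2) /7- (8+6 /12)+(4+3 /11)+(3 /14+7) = -711924 /9625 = -73.97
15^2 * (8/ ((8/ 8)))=1800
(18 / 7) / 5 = 0.51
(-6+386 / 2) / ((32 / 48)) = 561 / 2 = 280.50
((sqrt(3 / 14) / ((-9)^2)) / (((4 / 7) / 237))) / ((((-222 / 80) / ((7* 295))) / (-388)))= 684363.41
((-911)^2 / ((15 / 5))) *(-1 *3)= -829921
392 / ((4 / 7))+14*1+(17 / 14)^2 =137489 / 196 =701.47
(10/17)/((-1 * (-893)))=10/15181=0.00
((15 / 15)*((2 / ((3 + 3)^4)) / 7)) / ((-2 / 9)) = -1 / 1008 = -0.00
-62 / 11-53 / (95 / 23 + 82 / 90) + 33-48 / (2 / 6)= -7298099 / 57398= -127.15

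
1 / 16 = 0.06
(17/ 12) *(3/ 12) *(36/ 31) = 51/ 124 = 0.41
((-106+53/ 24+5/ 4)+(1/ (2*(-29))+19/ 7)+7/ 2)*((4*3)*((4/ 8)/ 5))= -469391/ 4060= -115.61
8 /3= 2.67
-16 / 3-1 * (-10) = 14 / 3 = 4.67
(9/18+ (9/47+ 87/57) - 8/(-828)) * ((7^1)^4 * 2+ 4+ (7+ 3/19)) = 37654491775/3512169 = 10721.15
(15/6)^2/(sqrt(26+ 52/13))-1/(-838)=1/838+ 5 * sqrt(30)/24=1.14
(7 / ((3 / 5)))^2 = 1225 / 9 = 136.11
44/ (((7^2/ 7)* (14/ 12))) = 264/ 49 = 5.39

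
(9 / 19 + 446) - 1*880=-8237 / 19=-433.53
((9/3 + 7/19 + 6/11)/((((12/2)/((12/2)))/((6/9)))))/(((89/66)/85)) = 278120/1691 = 164.47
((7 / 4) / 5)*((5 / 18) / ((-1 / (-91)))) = 8.85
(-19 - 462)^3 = -111284641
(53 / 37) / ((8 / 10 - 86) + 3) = -265 / 15207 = -0.02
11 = 11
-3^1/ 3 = -1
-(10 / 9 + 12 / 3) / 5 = -46 / 45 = -1.02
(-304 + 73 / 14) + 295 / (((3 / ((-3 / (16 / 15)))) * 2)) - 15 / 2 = -99583 / 224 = -444.57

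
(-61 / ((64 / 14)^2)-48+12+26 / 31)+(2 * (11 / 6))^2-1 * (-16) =-2467211 / 285696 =-8.64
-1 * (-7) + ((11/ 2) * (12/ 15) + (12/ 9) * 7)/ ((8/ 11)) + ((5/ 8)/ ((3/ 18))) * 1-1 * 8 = 649/ 30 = 21.63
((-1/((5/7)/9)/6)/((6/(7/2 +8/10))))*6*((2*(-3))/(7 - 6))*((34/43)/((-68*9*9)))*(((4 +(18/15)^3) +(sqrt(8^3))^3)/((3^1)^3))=-14336*sqrt(2)/6075 - 1253/759375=-3.34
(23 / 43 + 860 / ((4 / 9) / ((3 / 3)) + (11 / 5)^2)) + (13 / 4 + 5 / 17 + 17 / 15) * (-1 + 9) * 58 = 30424223357 / 13037385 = 2333.61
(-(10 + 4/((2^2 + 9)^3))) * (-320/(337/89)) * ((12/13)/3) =260.08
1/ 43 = 0.02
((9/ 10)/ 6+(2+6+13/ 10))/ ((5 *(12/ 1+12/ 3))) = 189/ 1600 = 0.12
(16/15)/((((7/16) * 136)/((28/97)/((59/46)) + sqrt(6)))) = 5888/1459365 + 32 * sqrt(6)/1785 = 0.05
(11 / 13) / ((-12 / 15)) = -55 / 52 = -1.06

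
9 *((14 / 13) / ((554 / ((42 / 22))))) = 1323 / 39611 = 0.03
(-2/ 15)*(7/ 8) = -7/ 60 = -0.12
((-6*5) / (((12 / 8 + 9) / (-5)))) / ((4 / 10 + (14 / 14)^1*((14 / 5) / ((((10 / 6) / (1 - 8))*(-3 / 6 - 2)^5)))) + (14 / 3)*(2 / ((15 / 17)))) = 35156250 / 27311977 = 1.29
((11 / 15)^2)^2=14641 / 50625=0.29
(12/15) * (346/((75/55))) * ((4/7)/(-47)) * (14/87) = -0.40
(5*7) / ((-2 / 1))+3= -29 / 2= -14.50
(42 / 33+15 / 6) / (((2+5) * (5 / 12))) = 498 / 385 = 1.29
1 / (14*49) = 1 / 686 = 0.00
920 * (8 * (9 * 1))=66240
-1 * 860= -860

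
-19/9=-2.11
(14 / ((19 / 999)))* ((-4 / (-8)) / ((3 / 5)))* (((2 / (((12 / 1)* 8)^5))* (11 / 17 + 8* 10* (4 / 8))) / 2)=894845 / 292628201472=0.00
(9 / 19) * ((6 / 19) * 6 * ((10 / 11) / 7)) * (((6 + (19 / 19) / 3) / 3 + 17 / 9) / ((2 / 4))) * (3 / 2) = 38880 / 27797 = 1.40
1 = 1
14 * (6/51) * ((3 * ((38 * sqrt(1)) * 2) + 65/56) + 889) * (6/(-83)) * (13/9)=-814021/4233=-192.30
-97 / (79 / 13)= -1261 / 79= -15.96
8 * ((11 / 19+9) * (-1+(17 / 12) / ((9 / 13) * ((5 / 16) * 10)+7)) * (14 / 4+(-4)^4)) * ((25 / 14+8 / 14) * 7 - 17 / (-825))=-4148910408916 / 14938275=-277736.91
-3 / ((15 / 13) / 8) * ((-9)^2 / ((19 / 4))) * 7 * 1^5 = -235872 / 95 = -2482.86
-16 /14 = -8 /7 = -1.14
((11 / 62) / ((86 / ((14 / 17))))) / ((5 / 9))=693 / 226610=0.00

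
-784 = -784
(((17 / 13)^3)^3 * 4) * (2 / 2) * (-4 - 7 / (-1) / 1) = 1423054517964 / 10604499373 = 134.19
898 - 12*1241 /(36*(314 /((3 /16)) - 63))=4340589 /4835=897.74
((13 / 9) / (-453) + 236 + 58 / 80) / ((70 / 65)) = 501859709 / 2283120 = 219.81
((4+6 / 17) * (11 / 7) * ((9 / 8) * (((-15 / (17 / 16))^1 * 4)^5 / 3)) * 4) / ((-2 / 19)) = 9457915605811200000 / 168962983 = 55976258455.45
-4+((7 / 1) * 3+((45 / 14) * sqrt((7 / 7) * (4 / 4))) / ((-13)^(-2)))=7843 / 14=560.21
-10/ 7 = -1.43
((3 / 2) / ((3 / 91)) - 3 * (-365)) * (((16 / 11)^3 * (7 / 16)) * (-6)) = -12262656 / 1331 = -9213.11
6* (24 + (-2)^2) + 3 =171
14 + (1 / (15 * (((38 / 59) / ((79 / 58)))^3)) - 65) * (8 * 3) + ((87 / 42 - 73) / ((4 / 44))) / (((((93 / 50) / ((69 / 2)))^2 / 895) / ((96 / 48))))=-21628023357767503078893 / 45012819351080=-480485863.13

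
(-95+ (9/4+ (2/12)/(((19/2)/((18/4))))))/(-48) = 7043/3648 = 1.93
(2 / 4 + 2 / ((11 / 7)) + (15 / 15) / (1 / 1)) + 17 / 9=4.66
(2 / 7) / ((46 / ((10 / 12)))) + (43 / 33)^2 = 597193 / 350658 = 1.70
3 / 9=1 / 3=0.33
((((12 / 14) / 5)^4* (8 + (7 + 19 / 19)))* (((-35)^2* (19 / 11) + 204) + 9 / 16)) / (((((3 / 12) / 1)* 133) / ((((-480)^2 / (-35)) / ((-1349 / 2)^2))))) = -78047028707328 / 5593304185055125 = -0.01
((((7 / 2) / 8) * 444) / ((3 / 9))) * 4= 2331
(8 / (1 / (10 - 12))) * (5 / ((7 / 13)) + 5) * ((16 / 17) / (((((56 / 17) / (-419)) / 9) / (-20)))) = -241344000 / 49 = -4925387.76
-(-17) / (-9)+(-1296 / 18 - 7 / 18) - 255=-5927 / 18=-329.28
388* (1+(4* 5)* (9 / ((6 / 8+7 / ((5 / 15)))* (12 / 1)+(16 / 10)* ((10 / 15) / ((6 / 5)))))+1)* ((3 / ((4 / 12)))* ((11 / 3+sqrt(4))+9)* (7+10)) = 5514836448 / 2357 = 2339769.39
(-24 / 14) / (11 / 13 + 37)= -13 / 287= -0.05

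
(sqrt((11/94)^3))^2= 1331/830584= 0.00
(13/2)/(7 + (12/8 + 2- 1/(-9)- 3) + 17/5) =585/991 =0.59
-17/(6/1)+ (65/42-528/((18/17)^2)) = -89255/189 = -472.25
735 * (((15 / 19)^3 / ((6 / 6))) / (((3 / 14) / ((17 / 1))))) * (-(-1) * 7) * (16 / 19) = 22041180000 / 130321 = 169129.92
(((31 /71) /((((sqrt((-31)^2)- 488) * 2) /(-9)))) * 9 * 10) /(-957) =-4185 /10350593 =-0.00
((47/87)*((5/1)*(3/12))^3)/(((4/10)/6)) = 29375/1856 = 15.83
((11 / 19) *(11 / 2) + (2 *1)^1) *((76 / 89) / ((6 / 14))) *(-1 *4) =-11032 / 267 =-41.32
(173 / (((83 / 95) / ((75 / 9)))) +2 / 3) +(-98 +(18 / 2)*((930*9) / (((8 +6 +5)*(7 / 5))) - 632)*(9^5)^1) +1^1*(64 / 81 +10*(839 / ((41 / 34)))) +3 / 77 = -68005961633173972 / 403265709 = -168638096.71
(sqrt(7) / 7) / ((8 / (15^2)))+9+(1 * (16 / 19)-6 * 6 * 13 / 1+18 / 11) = -95413 / 209+225 * sqrt(7) / 56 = -445.89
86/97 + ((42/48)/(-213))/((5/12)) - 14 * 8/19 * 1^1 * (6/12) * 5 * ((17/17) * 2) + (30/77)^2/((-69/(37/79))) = -403139502596273/14096784530290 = -28.60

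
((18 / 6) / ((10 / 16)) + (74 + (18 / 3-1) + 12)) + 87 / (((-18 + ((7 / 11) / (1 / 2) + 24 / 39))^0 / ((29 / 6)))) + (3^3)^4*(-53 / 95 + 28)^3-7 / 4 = 37665016482227077 / 3429500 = 10982655338.16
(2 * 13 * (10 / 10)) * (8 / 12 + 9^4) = 511810 / 3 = 170603.33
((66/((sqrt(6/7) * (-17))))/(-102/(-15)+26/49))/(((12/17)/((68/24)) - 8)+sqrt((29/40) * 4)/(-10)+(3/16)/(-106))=-2163936745600 * sqrt(3045)/73637664440794063+838810470715000 * sqrt(42)/73637664440794063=0.07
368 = 368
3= 3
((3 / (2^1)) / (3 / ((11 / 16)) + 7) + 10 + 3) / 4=3283 / 1000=3.28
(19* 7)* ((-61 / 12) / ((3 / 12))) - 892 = -3596.33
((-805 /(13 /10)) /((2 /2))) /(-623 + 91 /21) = 12075 /12064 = 1.00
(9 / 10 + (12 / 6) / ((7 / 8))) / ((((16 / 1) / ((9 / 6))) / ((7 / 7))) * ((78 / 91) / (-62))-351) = -6913 / 761990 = -0.01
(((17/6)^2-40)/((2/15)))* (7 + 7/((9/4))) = -2424.56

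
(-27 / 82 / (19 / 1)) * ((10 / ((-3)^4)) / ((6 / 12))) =-10 / 2337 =-0.00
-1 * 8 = -8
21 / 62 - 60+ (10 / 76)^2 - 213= -12204635 / 44764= -272.64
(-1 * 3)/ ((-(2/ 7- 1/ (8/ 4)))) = -14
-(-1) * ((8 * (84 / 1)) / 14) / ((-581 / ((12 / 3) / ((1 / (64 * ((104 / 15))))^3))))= -18872086298624 / 653625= -28872956.66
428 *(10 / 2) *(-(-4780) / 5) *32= 65466880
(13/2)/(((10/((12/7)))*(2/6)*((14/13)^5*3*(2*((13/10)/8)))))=1113879/470596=2.37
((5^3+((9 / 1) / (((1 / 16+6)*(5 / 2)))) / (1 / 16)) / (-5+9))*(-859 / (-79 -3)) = 56035147 / 159080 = 352.25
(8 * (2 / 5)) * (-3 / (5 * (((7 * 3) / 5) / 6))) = -2.74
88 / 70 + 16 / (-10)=-12 / 35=-0.34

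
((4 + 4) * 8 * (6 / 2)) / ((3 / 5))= 320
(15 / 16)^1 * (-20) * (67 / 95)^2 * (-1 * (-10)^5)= -336675000 / 361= -932617.73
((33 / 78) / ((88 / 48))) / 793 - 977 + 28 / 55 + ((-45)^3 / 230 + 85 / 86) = -769190645422 / 560758055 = -1371.70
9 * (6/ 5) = 54/ 5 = 10.80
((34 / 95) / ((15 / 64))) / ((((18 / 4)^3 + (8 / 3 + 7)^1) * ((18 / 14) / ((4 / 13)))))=487424 / 134435925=0.00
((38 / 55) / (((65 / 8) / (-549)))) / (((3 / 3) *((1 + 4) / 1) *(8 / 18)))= -375516 / 17875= -21.01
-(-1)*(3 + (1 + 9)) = 13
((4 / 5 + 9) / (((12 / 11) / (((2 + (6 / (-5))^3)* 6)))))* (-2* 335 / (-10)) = 613921 / 625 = 982.27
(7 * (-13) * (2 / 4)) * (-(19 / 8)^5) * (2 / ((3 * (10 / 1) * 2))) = 225325009 / 1966080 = 114.61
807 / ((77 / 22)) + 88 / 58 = 47114 / 203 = 232.09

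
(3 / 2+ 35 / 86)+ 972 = 41878 / 43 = 973.91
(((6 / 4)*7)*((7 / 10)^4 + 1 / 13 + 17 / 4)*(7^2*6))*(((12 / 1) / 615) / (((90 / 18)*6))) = 610930677 / 66625000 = 9.17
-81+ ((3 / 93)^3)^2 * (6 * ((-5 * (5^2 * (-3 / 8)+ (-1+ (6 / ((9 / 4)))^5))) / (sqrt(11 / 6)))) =-81 - 1209875 * sqrt(66) / 3163063119084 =-81.00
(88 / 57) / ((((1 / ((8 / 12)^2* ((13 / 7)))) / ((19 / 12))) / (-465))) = -177320 / 189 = -938.20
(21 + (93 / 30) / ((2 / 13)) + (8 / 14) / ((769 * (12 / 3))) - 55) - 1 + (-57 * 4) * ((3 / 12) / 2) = -4667041 / 107660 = -43.35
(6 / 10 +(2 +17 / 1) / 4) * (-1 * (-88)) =2354 / 5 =470.80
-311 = -311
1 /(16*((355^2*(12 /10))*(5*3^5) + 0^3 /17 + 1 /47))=47 /138175826416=0.00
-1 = -1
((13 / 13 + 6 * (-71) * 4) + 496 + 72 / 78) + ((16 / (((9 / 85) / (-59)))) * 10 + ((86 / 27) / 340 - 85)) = -90446.62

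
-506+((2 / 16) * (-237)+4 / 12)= -12847 / 24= -535.29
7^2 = 49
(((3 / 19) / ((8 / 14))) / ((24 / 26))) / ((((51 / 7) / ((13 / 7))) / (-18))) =-3549 / 2584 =-1.37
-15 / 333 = -5 / 111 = -0.05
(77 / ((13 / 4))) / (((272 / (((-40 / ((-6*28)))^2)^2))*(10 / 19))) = 26125 / 49120344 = 0.00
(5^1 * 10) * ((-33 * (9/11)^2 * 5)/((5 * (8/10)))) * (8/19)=-121500/209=-581.34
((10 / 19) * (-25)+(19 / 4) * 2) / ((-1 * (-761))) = -139 / 28918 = -0.00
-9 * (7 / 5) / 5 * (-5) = 63 / 5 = 12.60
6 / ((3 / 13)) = 26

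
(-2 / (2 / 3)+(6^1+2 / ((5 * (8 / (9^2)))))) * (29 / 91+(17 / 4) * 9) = 1979499 / 7280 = 271.91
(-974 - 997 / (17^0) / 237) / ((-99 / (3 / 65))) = 46367 / 101673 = 0.46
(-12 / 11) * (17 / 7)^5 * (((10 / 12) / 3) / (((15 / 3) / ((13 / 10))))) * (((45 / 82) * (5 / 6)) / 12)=-92290705 / 363837936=-0.25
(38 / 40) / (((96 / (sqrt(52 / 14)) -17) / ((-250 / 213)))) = -3800 * sqrt(182) / 2023429 -104975 / 12140574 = -0.03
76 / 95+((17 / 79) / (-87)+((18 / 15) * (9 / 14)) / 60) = 3898837 / 4811100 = 0.81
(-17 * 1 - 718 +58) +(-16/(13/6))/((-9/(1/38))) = -501641/741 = -676.98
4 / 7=0.57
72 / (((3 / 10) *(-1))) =-240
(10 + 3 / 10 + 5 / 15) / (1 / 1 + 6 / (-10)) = 319 / 12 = 26.58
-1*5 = -5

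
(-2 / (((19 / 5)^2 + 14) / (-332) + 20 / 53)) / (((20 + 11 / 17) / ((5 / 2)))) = -37391500 / 45039267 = -0.83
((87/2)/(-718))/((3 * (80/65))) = -0.02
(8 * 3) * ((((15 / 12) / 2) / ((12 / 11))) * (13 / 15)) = 143 / 12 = 11.92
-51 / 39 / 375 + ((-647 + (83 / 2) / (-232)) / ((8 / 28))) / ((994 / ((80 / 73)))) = -7329814001 / 2930986500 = -2.50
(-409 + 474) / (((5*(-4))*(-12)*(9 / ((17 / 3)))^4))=1085773 / 25509168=0.04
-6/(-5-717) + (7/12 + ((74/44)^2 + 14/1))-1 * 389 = -97385875/262086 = -371.58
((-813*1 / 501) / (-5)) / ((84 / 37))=10027 / 70140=0.14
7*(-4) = -28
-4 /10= -2 /5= -0.40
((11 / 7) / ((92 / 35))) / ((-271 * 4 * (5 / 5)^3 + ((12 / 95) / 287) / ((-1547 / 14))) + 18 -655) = -331406075 / 954039759788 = -0.00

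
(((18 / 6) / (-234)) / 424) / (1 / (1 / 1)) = -0.00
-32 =-32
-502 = -502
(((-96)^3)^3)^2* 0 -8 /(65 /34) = -272 /65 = -4.18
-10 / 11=-0.91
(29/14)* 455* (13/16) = 24505/32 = 765.78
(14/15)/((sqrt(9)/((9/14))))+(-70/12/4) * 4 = -169/30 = -5.63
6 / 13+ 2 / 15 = 116 / 195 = 0.59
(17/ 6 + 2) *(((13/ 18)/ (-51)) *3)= -377/ 1836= -0.21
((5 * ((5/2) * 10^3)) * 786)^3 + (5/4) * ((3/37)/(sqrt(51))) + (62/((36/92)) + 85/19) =5 * sqrt(51)/2516 + 162178689796875000027859/171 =948413390625000000162.93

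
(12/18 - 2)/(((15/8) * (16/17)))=-34/45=-0.76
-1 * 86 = -86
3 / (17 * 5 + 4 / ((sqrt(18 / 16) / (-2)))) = 0.04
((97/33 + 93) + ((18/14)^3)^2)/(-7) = -390014287/27176919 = -14.35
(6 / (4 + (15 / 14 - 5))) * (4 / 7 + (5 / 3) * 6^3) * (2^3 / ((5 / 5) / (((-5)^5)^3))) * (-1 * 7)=51761718750000000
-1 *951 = -951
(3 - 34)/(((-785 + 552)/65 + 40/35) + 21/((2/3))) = -910/853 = -1.07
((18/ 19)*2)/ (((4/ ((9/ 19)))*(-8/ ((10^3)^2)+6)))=10125000/ 270749639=0.04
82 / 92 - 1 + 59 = 2709 / 46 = 58.89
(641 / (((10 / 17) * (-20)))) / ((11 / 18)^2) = -882657 / 6050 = -145.89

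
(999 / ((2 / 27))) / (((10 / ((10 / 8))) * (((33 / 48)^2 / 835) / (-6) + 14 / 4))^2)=17.20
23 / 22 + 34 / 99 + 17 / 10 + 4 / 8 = 323 / 90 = 3.59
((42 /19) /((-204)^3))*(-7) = 49 /26883936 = 0.00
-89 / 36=-2.47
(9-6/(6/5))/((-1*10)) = -2/5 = -0.40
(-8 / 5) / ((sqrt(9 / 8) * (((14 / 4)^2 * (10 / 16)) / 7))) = -512 * sqrt(2) / 525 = -1.38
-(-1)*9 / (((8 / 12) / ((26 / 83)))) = 4.23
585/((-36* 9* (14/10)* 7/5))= -1625/1764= -0.92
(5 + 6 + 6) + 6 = 23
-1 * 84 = -84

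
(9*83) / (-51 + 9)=-249 / 14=-17.79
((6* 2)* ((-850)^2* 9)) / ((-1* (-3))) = 26010000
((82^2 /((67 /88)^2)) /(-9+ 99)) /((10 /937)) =12197551168 /1010025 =12076.48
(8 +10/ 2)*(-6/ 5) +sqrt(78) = -78/ 5 +sqrt(78) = -6.77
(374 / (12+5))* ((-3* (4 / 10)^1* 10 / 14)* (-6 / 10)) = 396 / 35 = 11.31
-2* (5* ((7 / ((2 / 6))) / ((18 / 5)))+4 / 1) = -199 / 3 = -66.33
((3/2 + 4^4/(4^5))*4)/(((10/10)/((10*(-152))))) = -10640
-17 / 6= -2.83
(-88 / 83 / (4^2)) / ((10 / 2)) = -11 / 830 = -0.01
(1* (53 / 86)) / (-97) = -53 / 8342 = -0.01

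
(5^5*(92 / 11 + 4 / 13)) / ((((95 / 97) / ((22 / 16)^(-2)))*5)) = 962240000 / 328757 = 2926.90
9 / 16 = 0.56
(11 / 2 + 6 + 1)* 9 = 225 / 2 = 112.50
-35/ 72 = -0.49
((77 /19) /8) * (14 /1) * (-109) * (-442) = 341683.45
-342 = -342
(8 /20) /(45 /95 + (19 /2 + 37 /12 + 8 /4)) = 456 /17165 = 0.03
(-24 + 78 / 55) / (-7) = 1242 / 385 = 3.23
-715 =-715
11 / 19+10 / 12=161 / 114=1.41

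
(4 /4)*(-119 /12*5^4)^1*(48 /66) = -148750 /33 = -4507.58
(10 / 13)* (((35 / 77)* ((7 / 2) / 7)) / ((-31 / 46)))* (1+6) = -8050 / 4433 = -1.82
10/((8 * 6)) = 5/24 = 0.21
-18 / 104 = -9 / 52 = -0.17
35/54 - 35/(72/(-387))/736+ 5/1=938555/158976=5.90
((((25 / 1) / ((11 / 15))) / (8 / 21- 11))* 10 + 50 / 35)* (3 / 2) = -790080 / 17171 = -46.01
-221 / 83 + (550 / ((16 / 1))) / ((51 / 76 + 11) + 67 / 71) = 704427 / 11299454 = 0.06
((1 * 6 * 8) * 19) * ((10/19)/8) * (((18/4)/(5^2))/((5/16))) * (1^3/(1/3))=2592/25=103.68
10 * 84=840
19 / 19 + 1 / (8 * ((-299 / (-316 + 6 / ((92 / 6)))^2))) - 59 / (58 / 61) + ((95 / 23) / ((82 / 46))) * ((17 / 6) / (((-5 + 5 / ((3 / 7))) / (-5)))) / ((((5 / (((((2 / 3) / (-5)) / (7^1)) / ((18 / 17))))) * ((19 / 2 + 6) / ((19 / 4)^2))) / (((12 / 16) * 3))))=-16084228406745371 / 156711069016320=-102.64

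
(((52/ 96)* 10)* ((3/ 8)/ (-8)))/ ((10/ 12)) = -39/ 128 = -0.30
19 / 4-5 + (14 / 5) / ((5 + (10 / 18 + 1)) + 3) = 37 / 860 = 0.04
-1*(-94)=94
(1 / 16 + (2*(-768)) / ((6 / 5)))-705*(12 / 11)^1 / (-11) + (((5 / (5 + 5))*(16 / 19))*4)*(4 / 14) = -311441763 / 257488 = -1209.54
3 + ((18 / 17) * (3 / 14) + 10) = 1574 / 119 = 13.23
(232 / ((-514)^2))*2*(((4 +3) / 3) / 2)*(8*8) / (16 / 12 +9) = 25984 / 2047519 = 0.01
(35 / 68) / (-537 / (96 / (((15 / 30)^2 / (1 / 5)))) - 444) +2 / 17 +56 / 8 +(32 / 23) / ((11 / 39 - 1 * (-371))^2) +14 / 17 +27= 5167331868477839 / 147891390115400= 34.94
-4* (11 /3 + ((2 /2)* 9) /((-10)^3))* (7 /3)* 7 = -537677 /2250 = -238.97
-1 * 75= -75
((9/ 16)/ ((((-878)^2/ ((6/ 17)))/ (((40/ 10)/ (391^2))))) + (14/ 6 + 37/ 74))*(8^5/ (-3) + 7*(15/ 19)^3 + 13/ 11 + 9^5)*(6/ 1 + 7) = 4823730147383157453141257/ 2720930576739568776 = 1772823.68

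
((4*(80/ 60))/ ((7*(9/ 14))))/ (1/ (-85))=-2720/ 27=-100.74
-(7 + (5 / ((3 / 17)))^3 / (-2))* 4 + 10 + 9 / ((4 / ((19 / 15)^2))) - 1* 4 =122775347 / 2700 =45472.35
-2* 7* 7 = -98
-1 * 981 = -981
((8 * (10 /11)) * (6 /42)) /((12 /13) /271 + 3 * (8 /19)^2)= 25436060 /13104399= 1.94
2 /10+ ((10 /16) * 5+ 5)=333 /40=8.32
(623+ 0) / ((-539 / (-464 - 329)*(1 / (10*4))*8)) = 352885 / 77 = 4582.92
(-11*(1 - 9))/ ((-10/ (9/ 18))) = -22/ 5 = -4.40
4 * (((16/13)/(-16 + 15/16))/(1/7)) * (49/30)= -175616/46995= -3.74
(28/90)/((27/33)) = 154/405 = 0.38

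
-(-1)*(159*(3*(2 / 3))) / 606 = 53 / 101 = 0.52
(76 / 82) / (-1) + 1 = 3 / 41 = 0.07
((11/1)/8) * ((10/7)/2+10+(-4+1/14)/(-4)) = 7205/448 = 16.08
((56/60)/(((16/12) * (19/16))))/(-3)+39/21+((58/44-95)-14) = -4653269/43890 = -106.02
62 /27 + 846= 22904 /27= 848.30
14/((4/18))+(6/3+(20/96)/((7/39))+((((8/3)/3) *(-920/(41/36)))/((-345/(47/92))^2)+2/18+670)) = 925561238771/1257094440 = 736.27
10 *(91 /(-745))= -182 /149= -1.22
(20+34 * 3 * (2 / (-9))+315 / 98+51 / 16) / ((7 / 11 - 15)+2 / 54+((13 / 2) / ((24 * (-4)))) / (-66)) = -993960 / 3812207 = -0.26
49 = 49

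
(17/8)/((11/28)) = 119/22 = 5.41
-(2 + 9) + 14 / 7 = -9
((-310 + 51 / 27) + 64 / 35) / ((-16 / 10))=96479 / 504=191.43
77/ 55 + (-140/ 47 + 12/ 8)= -37/ 470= -0.08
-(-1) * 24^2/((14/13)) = 3744/7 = 534.86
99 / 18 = 11 / 2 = 5.50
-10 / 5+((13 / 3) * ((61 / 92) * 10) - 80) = -7351 / 138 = -53.27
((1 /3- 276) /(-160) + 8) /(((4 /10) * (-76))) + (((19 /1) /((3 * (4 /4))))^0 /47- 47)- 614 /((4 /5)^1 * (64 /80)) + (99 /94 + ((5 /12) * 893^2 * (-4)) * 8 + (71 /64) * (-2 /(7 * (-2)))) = -17016576288997 /1600256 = -10633658.80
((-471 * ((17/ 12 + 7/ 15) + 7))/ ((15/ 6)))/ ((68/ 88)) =-920491/ 425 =-2165.86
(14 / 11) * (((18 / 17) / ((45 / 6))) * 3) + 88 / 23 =93872 / 21505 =4.37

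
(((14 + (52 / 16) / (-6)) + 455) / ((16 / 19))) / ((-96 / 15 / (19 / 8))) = -20293615 / 98304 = -206.44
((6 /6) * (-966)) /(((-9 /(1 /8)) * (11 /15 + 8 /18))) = 2415 /212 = 11.39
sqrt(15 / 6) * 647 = 647 * sqrt(10) / 2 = 1023.00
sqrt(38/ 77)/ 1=0.70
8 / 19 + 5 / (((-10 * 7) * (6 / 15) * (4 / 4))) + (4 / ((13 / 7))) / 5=23281 / 34580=0.67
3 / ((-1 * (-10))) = 3 / 10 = 0.30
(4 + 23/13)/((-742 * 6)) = -25/19292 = -0.00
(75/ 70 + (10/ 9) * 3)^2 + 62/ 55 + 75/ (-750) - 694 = -65349839/ 97020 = -673.57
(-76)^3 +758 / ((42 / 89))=-9184765 / 21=-437369.76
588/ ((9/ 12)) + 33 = 817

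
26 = 26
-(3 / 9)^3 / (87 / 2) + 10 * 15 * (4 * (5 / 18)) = 391498 / 2349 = 166.67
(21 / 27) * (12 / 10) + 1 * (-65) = -961 / 15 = -64.07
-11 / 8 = -1.38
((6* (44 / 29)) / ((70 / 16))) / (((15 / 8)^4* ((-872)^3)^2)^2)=0.00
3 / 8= 0.38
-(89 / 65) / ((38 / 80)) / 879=-712 / 217113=-0.00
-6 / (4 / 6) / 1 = -9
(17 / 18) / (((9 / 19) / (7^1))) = 2261 / 162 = 13.96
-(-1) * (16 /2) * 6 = 48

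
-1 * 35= -35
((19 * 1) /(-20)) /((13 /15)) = -57 /52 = -1.10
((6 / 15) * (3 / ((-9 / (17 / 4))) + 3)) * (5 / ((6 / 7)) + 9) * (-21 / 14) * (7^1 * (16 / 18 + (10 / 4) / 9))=-82859 / 720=-115.08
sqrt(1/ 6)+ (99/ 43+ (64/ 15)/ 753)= sqrt(6)/ 6+ 1120957/ 485685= 2.72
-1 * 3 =-3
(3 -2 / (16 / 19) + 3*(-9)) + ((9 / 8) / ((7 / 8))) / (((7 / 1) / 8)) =-24.91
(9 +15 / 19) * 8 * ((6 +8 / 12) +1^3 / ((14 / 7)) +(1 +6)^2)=83576 / 19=4398.74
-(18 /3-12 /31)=-174 /31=-5.61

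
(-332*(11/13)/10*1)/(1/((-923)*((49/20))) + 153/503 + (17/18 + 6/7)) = -57516929316/4310487595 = -13.34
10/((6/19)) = 31.67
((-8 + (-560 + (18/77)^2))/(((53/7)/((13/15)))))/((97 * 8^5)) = -0.00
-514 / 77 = -6.68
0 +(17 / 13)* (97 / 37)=1649 / 481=3.43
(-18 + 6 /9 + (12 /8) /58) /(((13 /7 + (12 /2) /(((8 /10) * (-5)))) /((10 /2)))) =-42161 /174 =-242.30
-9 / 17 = -0.53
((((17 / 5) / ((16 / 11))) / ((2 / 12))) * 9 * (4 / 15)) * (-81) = -136323 / 50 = -2726.46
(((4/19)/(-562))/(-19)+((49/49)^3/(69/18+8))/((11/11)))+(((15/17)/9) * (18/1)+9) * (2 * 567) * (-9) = -13451731500682/122439287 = -109864.50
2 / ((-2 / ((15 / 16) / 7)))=-15 / 112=-0.13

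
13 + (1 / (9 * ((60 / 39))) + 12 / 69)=54839 / 4140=13.25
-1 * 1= -1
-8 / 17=-0.47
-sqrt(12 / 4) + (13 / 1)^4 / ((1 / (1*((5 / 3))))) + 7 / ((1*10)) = 1428071 / 30 -sqrt(3) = 47600.63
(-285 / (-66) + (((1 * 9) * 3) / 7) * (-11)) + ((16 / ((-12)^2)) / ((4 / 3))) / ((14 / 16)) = -2509 / 66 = -38.02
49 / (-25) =-49 / 25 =-1.96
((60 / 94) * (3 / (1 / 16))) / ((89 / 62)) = 89280 / 4183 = 21.34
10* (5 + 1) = 60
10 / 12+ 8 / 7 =83 / 42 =1.98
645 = 645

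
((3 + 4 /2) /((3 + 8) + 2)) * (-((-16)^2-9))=-95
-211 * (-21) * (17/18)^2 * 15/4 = 14821.28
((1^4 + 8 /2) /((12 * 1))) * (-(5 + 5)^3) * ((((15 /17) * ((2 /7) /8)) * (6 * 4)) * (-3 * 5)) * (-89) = -420693.28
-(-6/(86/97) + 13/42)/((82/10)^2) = 0.10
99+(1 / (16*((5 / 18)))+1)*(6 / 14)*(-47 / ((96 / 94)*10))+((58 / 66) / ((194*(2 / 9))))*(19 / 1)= 662196979 / 6828800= 96.97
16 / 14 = 8 / 7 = 1.14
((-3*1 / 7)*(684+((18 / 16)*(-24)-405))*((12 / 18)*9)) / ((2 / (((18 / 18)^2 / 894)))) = -54 / 149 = -0.36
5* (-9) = -45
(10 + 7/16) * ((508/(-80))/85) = -21209/27200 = -0.78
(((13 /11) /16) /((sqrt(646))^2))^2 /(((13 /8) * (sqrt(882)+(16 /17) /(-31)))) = 403 /1455193822020752+262353 * sqrt(2) /1369594185431296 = 0.00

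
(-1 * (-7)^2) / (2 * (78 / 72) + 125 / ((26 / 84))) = -3822 / 31669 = -0.12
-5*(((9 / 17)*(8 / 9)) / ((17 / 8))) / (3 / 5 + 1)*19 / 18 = -1900 / 2601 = -0.73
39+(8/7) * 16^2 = 2321/7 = 331.57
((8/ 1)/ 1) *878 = 7024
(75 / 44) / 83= 75 / 3652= 0.02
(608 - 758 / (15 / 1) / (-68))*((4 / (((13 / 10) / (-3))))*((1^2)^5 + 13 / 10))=-14281114 / 1105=-12924.09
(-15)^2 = 225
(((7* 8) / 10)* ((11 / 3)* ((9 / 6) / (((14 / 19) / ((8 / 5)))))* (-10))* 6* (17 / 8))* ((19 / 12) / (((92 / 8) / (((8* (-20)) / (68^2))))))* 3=47652 / 391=121.87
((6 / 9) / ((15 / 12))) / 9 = 8 / 135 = 0.06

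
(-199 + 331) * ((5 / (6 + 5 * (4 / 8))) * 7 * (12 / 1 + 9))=194040 / 17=11414.12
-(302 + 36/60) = -1513/5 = -302.60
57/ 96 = 19/ 32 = 0.59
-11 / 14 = -0.79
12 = 12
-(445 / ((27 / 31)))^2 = -190302025 / 729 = -261045.30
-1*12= -12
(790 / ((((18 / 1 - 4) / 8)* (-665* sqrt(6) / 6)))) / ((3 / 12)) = -2528* sqrt(6) / 931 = -6.65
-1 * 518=-518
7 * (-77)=-539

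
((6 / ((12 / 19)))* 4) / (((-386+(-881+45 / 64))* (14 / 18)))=-21888 / 567301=-0.04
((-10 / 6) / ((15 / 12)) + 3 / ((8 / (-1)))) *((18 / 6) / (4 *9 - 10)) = -41 / 208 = -0.20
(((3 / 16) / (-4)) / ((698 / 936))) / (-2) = 351 / 11168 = 0.03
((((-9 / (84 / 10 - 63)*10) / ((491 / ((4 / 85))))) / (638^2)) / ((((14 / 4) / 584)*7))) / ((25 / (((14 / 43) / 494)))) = 7008 / 28733373957583295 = 0.00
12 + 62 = 74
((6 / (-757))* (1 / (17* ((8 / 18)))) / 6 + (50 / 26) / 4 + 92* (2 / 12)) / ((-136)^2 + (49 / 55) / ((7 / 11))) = 0.00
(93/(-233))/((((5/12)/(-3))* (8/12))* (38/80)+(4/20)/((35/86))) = -7030800/7881691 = -0.89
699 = 699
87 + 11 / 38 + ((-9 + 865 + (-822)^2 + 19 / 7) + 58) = 179999009 / 266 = 676688.00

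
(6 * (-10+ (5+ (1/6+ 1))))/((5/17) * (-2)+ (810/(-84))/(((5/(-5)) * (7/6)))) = -3.00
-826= -826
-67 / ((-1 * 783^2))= 67 / 613089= 0.00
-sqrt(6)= -2.45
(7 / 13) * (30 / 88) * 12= 315 / 143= 2.20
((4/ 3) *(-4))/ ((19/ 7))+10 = 458/ 57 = 8.04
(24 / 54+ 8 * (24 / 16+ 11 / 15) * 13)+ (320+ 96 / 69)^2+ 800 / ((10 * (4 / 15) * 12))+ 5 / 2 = 103552.58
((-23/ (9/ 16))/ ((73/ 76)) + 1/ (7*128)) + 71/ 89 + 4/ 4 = -2136034199/ 52391808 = -40.77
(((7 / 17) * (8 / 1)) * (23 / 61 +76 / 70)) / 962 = 12492 / 2493985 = 0.01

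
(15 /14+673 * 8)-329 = 5056.07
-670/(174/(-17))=5695/87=65.46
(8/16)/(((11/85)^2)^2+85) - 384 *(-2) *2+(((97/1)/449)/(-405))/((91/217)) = 32222801283673616621/20978323285615020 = 1536.00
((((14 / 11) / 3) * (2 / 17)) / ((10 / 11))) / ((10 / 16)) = 112 / 1275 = 0.09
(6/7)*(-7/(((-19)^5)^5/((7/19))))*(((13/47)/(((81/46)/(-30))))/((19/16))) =-1339520/14213060121083769640508897318663038797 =-0.00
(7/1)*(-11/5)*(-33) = 2541/5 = 508.20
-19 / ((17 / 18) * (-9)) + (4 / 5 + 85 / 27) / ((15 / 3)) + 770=8870461 / 11475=773.02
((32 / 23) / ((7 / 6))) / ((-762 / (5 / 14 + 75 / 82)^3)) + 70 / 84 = 2407489075205 / 2900190579846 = 0.83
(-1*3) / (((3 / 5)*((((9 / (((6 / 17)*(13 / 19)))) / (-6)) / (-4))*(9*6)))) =-520 / 8721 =-0.06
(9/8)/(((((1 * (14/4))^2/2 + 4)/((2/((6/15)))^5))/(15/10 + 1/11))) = 109375/198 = 552.40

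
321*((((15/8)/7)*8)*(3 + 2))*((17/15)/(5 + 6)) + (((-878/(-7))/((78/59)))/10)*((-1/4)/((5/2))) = 106126589/300300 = 353.40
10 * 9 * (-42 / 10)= -378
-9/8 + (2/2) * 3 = 15/8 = 1.88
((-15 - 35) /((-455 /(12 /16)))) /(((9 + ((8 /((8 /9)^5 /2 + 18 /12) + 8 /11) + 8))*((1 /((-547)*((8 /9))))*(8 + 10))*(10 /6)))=-2526117110 /42036034131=-0.06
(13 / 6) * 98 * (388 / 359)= 247156 / 1077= 229.49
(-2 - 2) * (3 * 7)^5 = -16336404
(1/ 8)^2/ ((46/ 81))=81/ 2944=0.03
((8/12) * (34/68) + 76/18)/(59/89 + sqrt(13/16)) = 2.91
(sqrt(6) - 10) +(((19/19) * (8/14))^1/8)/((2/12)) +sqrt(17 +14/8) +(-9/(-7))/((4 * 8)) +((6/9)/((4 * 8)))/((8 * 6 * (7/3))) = -2.75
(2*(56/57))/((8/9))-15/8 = 51/152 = 0.34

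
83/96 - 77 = -7309/96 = -76.14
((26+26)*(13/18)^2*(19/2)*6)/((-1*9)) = -41743/243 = -171.78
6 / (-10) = -3 / 5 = -0.60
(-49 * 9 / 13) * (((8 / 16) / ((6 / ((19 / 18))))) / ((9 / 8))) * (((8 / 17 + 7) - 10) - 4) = 34447 / 1989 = 17.32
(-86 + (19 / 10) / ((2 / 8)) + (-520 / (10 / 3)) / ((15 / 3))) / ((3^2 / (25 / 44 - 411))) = 2474083 / 495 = 4998.15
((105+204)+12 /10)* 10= 3102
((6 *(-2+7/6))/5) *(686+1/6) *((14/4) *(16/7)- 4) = -2744.67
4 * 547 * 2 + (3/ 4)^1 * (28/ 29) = 126925/ 29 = 4376.72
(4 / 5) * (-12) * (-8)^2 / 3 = -1024 / 5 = -204.80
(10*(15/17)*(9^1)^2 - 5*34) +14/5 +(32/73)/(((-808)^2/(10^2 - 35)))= 547.51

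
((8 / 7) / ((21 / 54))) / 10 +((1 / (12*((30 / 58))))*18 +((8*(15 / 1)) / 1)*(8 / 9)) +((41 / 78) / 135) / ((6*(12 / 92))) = 1020371617 / 9287460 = 109.87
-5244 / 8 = -1311 / 2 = -655.50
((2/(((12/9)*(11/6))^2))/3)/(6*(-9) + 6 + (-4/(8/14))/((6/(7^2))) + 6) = -81/71995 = -0.00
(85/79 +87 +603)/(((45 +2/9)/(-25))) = -12283875/32153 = -382.04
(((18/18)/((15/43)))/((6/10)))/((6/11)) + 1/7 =3365/378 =8.90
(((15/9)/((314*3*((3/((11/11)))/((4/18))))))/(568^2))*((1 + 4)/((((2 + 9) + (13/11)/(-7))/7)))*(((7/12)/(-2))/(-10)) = 18865/492730998663168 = 0.00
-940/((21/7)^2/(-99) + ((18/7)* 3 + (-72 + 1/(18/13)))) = 260568/17645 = 14.77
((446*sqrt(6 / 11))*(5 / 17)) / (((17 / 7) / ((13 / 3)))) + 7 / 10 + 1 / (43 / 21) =511 / 430 + 202930*sqrt(66) / 9537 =174.05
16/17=0.94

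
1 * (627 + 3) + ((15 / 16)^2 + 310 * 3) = 399585 / 256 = 1560.88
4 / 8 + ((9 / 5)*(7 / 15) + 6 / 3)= 167 / 50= 3.34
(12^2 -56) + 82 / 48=89.71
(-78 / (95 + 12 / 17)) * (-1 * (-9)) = -11934 / 1627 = -7.33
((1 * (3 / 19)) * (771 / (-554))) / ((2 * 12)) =-771 / 84208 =-0.01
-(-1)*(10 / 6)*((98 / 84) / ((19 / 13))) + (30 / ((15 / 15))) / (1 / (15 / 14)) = 80135 / 2394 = 33.47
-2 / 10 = -0.20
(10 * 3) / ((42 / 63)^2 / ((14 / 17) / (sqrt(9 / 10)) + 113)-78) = -174842932995 / 454568701729 + 21420 * sqrt(10) / 454568701729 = -0.38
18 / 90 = 1 / 5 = 0.20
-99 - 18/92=-4563/46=-99.20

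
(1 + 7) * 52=416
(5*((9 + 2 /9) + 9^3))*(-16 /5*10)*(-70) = 74412800 /9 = 8268088.89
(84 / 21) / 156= 1 / 39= 0.03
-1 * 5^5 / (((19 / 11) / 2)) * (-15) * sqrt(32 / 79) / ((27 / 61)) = 83875000 * sqrt(158) / 13509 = 78043.70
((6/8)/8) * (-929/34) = -2787/1088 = -2.56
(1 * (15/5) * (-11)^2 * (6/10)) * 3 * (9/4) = 29403/20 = 1470.15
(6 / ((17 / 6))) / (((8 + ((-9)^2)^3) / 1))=36 / 9034633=0.00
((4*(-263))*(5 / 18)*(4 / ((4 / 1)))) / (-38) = 7.69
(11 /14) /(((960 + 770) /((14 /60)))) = 11 /103800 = 0.00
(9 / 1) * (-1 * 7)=-63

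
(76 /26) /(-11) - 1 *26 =-26.27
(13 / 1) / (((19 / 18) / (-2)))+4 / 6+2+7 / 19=-1231 / 57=-21.60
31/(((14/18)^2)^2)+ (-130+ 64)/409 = 83028453/982009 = 84.55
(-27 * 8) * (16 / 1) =-3456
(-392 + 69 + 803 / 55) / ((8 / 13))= -10023 / 20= -501.15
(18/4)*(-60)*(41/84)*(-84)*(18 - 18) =0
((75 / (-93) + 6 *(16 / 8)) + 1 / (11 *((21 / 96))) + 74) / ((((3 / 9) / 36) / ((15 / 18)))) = 18391410 / 2387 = 7704.82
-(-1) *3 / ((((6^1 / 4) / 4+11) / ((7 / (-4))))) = -6 / 13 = -0.46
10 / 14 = 5 / 7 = 0.71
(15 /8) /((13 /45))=6.49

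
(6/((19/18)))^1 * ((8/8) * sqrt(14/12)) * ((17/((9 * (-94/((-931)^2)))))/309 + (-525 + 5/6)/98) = -1581048331 * sqrt(42)/27041826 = -378.91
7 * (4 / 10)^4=112 / 625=0.18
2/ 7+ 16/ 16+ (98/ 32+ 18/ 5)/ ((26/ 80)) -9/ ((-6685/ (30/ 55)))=3204133/ 147070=21.79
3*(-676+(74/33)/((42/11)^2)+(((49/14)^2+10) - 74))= -3850439/1764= -2182.79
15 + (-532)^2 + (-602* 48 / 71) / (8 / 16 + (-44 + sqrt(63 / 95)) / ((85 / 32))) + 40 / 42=943165440* sqrt(665) / 50288323537 + 298932462697948943 / 1056054794277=283065.78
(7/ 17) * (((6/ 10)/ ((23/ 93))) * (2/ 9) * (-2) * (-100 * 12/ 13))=208320/ 5083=40.98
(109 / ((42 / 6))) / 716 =109 / 5012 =0.02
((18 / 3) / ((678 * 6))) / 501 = 1 / 339678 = 0.00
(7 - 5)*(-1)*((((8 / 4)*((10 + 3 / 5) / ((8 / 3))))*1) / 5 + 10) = -23.18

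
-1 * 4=-4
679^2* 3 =1383123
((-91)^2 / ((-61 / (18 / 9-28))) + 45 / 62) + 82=3612.33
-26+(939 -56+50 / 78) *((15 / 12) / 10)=13175 / 156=84.46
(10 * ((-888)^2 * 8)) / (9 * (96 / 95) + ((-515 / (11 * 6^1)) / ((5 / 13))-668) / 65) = -5141937715200 / 121801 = -42215890.80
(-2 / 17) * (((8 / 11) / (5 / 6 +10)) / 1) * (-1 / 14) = 48 / 85085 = 0.00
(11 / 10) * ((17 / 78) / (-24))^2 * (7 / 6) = 22253 / 210263040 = 0.00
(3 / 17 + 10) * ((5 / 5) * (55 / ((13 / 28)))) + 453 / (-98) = 26009047 / 21658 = 1200.90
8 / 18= 4 / 9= 0.44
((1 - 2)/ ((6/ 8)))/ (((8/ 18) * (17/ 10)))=-30/ 17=-1.76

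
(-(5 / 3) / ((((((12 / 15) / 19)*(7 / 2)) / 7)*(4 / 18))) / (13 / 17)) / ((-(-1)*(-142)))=24225 / 7384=3.28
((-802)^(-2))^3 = 1/ 266100818073753664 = 0.00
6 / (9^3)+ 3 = 731 / 243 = 3.01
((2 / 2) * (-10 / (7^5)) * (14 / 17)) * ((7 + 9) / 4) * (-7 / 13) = 80 / 75803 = 0.00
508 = 508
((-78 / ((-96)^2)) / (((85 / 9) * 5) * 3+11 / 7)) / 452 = -91 / 696123392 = -0.00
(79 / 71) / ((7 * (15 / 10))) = 0.11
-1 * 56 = -56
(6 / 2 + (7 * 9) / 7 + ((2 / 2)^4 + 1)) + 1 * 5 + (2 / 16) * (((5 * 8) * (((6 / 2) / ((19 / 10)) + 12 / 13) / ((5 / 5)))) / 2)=6238 / 247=25.26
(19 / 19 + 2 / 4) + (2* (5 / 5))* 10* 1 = 43 / 2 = 21.50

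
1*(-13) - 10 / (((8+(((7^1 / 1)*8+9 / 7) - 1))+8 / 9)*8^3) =-13665083 / 1051136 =-13.00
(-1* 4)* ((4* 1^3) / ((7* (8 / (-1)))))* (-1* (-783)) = 1566 / 7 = 223.71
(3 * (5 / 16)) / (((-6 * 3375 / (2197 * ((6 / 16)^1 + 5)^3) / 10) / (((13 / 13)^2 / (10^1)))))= -15.79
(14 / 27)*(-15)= -70 / 9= -7.78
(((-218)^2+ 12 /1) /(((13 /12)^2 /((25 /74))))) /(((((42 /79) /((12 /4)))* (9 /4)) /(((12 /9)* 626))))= 3761352550400 /131313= 28644174.99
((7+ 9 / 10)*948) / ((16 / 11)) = 205953 / 40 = 5148.82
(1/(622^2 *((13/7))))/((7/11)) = 0.00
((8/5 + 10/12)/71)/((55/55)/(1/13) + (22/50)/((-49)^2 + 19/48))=42072455/15958941078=0.00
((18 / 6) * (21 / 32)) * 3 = 5.91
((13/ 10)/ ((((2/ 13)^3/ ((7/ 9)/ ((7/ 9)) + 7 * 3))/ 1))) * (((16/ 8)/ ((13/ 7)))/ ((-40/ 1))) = -169169/ 800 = -211.46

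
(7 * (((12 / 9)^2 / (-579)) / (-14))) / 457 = 8 / 2381427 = 0.00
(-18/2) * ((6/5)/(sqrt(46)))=-27 * sqrt(46)/115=-1.59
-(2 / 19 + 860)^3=-4364310273688 / 6859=-636289586.48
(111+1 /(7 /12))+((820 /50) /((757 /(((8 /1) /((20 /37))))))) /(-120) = 447944131 /3974250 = 112.71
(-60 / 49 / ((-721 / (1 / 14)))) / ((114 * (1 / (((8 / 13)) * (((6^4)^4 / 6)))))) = 307894.84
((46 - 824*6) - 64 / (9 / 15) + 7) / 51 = -14993 / 153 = -97.99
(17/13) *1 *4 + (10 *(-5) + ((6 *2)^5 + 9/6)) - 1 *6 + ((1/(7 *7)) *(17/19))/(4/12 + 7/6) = 18066105227/72618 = 248782.74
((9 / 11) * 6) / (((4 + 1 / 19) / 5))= 5130 / 847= 6.06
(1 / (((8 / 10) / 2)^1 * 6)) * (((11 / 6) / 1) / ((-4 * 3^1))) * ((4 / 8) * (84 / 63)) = -55 / 1296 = -0.04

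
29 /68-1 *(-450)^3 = 6196500029 /68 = 91125000.43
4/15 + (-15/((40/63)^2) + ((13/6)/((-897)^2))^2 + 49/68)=-1358714901695191/37510639852608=-36.22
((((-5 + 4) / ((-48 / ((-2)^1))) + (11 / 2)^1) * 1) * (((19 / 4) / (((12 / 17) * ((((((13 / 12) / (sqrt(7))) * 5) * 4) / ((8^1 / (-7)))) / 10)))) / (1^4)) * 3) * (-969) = 41001297 * sqrt(7) / 728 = 149009.94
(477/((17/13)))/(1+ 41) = 2067/238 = 8.68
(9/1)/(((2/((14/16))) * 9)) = 7/16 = 0.44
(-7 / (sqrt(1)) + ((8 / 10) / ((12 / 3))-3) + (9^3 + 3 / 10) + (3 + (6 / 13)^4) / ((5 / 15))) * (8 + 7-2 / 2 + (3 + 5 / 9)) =3288071087 / 257049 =12791.61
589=589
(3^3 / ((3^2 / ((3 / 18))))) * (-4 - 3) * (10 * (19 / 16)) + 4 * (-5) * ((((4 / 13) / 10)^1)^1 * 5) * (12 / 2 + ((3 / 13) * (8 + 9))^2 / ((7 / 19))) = -188.56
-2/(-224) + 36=4033/112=36.01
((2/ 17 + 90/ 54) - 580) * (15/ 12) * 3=-147445/ 68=-2168.31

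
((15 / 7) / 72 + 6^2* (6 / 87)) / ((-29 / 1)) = -12241 / 141288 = -0.09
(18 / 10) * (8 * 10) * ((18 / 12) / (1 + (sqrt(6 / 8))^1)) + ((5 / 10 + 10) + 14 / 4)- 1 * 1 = 877- 432 * sqrt(3) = 128.75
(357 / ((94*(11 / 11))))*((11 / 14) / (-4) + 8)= 22287 / 752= 29.64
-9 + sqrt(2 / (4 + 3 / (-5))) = -9 + sqrt(170) / 17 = -8.23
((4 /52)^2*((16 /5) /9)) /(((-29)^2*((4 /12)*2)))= 8 /2131935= 0.00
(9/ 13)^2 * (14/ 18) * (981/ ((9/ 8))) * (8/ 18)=24416/ 169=144.47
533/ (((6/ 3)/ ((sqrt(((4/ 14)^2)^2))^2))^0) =533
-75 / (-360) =5 / 24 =0.21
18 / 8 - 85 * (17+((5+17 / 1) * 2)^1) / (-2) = 10379 / 4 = 2594.75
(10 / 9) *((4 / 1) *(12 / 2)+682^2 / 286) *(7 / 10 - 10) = -665074 / 39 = -17053.18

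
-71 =-71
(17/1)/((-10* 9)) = -17/90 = -0.19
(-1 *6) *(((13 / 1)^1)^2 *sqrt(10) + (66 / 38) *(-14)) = 2772 / 19 - 1014 *sqrt(10) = -3060.65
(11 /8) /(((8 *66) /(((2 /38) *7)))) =7 /7296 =0.00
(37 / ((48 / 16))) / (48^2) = 37 / 6912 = 0.01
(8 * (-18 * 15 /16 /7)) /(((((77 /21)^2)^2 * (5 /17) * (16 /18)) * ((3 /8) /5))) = -557685 /102487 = -5.44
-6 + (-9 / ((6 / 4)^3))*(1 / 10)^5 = -225001 / 37500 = -6.00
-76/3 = -25.33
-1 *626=-626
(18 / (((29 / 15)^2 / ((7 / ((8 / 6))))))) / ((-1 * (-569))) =42525 / 957058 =0.04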